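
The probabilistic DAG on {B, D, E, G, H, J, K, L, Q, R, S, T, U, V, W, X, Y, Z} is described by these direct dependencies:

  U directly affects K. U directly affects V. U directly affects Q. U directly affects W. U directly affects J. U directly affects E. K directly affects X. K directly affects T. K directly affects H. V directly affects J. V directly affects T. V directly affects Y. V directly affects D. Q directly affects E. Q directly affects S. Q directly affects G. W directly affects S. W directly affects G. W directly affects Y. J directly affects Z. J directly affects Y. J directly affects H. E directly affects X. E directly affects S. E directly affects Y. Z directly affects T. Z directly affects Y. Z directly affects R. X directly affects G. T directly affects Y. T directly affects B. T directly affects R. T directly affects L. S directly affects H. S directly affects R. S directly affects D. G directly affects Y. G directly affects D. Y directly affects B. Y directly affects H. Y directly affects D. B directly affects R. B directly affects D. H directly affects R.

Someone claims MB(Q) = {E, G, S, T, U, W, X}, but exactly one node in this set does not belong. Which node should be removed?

T

Recall MB(v) = parents ∪ children ∪ spouses, where spouses are the other parents of v's children.
Parents of Q: U.
Children of Q: E, G, S.
Parents of each child, excluding Q:
  E: U
  S: E, W
  G: W, X
MB(Q) = {E, G, S, U, W, X}.
T is neither a parent, child, nor co-parent of Q, so it does not belong.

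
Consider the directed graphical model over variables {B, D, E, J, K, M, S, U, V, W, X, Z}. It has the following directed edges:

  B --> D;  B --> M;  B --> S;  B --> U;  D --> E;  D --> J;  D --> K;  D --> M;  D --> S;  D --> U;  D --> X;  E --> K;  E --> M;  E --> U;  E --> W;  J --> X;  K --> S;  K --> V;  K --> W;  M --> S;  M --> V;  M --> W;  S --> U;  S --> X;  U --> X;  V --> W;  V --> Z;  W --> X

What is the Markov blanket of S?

{B, D, E, J, K, M, U, W, X}

Recall MB(v) = parents ∪ children ∪ spouses, where spouses are the other parents of v's children.
S has parents B, D, K, M.
Children of S: U, X.
Other parents of S's children:
  U: B, D, E
  X: D, J, U, W
So the Markov blanket of S is {B, D, E, J, K, M, U, W, X}.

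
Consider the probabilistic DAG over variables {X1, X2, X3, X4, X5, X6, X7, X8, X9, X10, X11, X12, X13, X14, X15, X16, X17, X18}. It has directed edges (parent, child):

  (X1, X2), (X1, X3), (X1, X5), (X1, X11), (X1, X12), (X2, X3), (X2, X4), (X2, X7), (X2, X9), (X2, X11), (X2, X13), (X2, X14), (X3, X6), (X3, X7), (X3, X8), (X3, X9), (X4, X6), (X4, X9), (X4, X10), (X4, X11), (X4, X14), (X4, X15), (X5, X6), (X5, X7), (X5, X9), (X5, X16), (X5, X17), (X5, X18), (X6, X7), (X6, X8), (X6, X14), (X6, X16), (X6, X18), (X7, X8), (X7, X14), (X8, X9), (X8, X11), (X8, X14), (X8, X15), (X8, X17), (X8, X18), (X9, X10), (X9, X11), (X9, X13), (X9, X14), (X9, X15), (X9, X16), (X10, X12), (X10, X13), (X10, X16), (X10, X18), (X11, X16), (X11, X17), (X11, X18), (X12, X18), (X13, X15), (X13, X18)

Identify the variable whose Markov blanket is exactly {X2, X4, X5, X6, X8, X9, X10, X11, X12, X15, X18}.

The target node must have every member of {X2, X4, X5, X6, X8, X9, X10, X11, X12, X15, X18} as a parent, child, or co-parent, and no others.
Parents of X13: X2, X9, X10; children: X15, X18; co-parents: X4, X5, X6, X8, X9, X10, X11, X12.
These exactly cover the given set, so the node is X13.

X13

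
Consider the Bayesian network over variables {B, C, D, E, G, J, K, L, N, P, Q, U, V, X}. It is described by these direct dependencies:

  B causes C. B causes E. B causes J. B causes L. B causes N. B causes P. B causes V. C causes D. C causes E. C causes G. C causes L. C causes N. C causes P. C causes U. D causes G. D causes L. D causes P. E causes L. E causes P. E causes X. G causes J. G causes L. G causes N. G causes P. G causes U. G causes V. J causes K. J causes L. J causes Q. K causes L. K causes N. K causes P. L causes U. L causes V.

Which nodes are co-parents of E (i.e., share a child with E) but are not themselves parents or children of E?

{D, G, J, K}

Children of E: L, P, X.
  L: B, C, D, G, J, K
  P: B, C, D, G, K
  X: —
Excluding nodes already adjacent to E (B, C, L, P, X), the co-parent-only contribution is {D, G, J, K}.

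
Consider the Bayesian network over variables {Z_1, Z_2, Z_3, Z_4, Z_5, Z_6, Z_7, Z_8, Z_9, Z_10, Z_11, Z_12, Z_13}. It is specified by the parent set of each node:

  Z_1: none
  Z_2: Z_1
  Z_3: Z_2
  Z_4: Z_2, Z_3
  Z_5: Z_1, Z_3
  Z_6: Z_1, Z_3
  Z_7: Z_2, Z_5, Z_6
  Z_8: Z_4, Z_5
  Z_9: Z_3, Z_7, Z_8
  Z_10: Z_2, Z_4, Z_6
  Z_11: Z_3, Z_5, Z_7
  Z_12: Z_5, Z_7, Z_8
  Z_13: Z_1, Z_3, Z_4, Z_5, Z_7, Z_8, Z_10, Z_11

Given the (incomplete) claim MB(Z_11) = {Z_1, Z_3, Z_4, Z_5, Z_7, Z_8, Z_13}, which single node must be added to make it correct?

Z_10

Recall MB(v) = parents ∪ children ∪ spouses, where spouses are the other parents of v's children.
Ch(Z_11) = {Z_13}.
Z_11 has parents Z_3, Z_5, Z_7.
Parents of each child, excluding Z_11:
  Z_13: Z_1, Z_3, Z_4, Z_5, Z_7, Z_8, Z_10
MB(Z_11) = {Z_1, Z_3, Z_4, Z_5, Z_7, Z_8, Z_10, Z_13}.
Comparing with the claimed set, Z_10 is missing.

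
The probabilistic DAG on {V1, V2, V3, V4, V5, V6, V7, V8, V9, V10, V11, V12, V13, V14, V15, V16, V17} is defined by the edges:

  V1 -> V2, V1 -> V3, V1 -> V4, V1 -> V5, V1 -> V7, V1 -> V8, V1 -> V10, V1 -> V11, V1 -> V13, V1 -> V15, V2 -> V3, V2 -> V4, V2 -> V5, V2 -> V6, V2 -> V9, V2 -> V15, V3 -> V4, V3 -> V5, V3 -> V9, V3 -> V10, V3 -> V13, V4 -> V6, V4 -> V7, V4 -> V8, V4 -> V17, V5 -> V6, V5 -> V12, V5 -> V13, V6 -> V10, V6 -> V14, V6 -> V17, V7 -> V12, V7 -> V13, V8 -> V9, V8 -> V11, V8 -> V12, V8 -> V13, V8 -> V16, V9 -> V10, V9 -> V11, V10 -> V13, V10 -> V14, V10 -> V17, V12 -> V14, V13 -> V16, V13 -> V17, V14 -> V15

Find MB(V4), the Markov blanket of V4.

The Markov blanket of a node is its parents, its children, and the other parents of its children.
Ch(V4) = {V6, V7, V8, V17}.
Parents of V4: V1, V2, V3.
For each child, the remaining parents (spouses of V4):
  V6's other parents are V2, V5.
  V7's other parent is V1.
  V8 also has parent V1.
  V17's other parents are V6, V10, V13.
So the Markov blanket of V4 is {V1, V2, V3, V5, V6, V7, V8, V10, V13, V17}.

{V1, V2, V3, V5, V6, V7, V8, V10, V13, V17}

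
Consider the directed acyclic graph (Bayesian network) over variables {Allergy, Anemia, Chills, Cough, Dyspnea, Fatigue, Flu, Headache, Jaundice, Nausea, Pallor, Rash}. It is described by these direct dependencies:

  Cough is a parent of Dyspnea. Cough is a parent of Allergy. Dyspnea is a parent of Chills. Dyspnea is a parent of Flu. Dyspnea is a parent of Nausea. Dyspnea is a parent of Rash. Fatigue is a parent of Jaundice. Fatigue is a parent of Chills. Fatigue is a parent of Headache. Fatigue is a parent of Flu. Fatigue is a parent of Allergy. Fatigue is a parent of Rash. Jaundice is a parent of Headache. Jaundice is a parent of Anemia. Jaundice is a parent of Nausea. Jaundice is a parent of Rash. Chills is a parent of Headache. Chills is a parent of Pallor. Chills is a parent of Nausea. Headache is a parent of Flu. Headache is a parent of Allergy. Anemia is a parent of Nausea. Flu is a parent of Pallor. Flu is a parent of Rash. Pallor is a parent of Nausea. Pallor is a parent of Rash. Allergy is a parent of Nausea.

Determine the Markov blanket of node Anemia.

The Markov blanket of a node is its parents, its children, and the other parents of its children.
Pa(Anemia) = {Jaundice}.
Anemia's children: Nausea.
Other parents of Anemia's children:
  Nausea also has parents Allergy, Chills, Dyspnea, Jaundice, Pallor.
So the Markov blanket of Anemia is {Allergy, Chills, Dyspnea, Jaundice, Nausea, Pallor}.

{Allergy, Chills, Dyspnea, Jaundice, Nausea, Pallor}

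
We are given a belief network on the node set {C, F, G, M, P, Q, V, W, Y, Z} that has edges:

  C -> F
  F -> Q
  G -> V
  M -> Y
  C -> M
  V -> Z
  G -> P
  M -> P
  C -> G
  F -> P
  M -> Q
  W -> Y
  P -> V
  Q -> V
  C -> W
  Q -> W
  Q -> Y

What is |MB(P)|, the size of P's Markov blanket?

5

The Markov blanket of a node is its parents, its children, and the other parents of its children.
Parents of P: F, G, M.
Children of P: V.
Co-parents of P (other parents of its children):
  V: G, Q
MB(P) = {F, G, M, Q, V}, which has 5 nodes.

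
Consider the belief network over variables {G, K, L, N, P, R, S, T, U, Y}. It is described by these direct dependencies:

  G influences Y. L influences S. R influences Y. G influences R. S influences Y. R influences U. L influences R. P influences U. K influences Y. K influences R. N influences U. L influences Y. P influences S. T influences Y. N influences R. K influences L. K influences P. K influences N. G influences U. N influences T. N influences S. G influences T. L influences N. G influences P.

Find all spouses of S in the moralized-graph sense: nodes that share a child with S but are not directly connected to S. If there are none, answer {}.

{G, K, R, T}

Children of S: Y.
  Y: G, K, L, R, T
Excluding nodes already adjacent to S (L, N, P, Y), the co-parent-only contribution is {G, K, R, T}.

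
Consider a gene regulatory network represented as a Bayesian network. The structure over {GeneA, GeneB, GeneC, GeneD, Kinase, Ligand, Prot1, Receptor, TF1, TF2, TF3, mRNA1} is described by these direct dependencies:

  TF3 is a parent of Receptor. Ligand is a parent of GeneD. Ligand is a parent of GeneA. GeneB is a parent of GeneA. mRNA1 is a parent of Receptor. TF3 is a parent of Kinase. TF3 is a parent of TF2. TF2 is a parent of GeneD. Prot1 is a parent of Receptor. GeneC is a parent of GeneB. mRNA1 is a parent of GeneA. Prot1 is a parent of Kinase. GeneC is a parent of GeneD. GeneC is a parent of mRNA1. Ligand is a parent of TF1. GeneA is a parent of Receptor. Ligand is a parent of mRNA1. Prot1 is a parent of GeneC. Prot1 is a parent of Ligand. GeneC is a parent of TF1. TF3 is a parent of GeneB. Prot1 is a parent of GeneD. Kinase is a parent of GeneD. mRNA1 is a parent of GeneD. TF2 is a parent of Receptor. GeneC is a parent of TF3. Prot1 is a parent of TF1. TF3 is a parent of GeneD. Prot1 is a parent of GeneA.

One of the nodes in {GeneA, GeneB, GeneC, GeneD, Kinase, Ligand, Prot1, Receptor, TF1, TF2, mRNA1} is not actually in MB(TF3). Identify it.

TF1

TF3 has parent GeneC.
Ch(TF3) = {GeneB, GeneD, Kinase, Receptor, TF2}.
Parents of each child, excluding TF3:
  Kinase: Prot1
  GeneB: GeneC
  TF2: —
  Receptor: GeneA, Prot1, TF2, mRNA1
  GeneD: GeneC, Kinase, Ligand, Prot1, TF2, mRNA1
MB(TF3) = {GeneA, GeneB, GeneC, GeneD, Kinase, Ligand, Prot1, Receptor, TF2, mRNA1}.
TF1 is neither a parent, child, nor co-parent of TF3, so it does not belong.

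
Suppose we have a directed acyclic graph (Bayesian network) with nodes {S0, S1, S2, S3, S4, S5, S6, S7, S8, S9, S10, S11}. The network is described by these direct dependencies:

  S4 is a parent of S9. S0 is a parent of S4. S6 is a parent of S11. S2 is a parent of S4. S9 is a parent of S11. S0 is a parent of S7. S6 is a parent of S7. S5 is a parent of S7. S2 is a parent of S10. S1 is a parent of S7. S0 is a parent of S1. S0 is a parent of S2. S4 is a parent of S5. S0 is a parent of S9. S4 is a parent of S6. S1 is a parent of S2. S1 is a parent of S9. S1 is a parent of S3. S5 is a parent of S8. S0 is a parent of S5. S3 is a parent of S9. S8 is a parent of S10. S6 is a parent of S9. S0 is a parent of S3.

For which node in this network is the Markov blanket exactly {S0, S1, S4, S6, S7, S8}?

The target node must have every member of {S0, S1, S4, S6, S7, S8} as a parent, child, or co-parent, and no others.
Parents of S5: S0, S4; children: S7, S8; co-parents: S0, S1, S6.
These exactly cover the given set, so the node is S5.

S5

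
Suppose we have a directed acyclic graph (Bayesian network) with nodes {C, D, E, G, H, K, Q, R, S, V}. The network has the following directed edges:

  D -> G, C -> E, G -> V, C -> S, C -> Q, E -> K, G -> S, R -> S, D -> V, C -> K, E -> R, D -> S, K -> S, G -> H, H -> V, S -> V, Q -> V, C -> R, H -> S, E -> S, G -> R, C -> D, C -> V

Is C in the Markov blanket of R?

C is a parent of R.
So C ∈ MB(R).

Yes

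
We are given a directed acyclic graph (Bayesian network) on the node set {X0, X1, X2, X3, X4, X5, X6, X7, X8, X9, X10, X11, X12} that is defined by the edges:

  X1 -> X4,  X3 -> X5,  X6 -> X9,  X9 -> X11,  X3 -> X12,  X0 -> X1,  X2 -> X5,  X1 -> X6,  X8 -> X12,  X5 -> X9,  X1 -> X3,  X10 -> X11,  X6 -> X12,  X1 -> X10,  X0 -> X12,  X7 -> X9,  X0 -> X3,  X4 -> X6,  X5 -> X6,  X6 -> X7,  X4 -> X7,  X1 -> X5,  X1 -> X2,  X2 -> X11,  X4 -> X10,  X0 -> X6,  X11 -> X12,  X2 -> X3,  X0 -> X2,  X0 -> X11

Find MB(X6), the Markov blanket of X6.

{X0, X1, X3, X4, X5, X7, X8, X9, X11, X12}

The Markov blanket of a node is its parents, its children, and the other parents of its children.
X6's parents: X0, X1, X4, X5.
Ch(X6) = {X7, X9, X12}.
Co-parents of X6 (other parents of its children):
  X7's other parent is X4.
  X9's other parents are X5, X7.
  parents(X12) \ {X6} = {X0, X3, X8, X11}.
Taking the union gives {X0, X1, X3, X4, X5, X7, X8, X9, X11, X12}.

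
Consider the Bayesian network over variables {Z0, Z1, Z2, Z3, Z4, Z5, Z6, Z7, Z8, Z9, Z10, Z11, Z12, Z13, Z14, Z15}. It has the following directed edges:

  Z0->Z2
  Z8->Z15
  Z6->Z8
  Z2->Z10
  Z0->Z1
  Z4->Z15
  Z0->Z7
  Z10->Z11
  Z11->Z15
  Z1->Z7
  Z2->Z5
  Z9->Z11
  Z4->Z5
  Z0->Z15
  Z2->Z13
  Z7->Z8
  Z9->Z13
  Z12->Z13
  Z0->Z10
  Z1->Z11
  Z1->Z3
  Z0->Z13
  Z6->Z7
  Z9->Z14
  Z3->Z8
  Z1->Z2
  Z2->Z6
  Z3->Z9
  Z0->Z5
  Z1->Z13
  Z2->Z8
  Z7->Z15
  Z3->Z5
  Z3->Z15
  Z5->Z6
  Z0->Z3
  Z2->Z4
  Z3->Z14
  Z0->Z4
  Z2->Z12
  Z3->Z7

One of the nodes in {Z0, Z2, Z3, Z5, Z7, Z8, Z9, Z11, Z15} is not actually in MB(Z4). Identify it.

Z9

Parents of Z4: Z0, Z2.
Z4's children: Z5, Z15.
Parents of each child, excluding Z4:
  parents(Z5) \ {Z4} = {Z0, Z2, Z3}.
  parents(Z15) \ {Z4} = {Z0, Z3, Z7, Z8, Z11}.
MB(Z4) = {Z0, Z2, Z3, Z5, Z7, Z8, Z11, Z15}.
Z9 is neither a parent, child, nor co-parent of Z4, so it does not belong.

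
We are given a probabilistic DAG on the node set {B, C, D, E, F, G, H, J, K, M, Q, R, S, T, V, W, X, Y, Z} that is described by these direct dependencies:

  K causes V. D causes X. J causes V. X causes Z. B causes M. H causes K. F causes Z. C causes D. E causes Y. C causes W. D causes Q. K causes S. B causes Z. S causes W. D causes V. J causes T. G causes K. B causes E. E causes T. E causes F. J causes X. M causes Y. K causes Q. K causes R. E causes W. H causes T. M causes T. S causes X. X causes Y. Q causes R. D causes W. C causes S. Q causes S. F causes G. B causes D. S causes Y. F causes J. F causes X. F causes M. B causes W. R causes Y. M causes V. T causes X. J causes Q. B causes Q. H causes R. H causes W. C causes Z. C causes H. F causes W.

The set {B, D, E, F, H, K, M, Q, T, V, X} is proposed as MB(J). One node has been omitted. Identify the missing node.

S

The Markov blanket of a node is its parents, its children, and the other parents of its children.
Pa(J) = {F}.
J's children: Q, T, V, X.
Other parents of J's children:
  Q's other parents are B, D, K.
  T also has parents E, H, M.
  V also has parents D, K, M.
  parents(X) \ {J} = {D, F, S, T}.
MB(J) = {B, D, E, F, H, K, M, Q, S, T, V, X}.
Comparing with the claimed set, S is missing.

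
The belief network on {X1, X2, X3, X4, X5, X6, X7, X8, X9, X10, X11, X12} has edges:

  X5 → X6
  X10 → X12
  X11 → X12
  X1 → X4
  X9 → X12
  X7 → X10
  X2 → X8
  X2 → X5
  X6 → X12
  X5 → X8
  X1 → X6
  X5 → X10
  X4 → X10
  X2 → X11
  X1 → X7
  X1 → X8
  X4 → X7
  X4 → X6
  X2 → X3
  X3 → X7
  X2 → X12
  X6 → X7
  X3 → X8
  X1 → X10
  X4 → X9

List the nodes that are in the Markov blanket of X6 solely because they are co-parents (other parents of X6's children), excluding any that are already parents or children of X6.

Children of X6: X7, X12.
  X7: X1, X3, X4
  X12: X2, X9, X10, X11
Excluding nodes already adjacent to X6 (X1, X4, X5, X7, X12), the co-parent-only contribution is {X2, X3, X9, X10, X11}.

{X2, X3, X9, X10, X11}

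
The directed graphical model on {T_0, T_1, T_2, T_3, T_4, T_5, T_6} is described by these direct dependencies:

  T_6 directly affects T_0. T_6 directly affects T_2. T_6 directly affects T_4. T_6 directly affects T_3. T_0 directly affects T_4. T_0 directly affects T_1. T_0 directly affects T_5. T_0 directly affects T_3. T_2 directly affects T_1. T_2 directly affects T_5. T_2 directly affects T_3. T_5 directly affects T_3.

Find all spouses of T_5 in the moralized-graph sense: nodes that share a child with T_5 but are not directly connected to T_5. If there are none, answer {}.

Children of T_5: T_3.
  T_3 also has parents T_0, T_2, T_6.
Excluding nodes already adjacent to T_5 (T_0, T_2, T_3), the co-parent-only contribution is {T_6}.

{T_6}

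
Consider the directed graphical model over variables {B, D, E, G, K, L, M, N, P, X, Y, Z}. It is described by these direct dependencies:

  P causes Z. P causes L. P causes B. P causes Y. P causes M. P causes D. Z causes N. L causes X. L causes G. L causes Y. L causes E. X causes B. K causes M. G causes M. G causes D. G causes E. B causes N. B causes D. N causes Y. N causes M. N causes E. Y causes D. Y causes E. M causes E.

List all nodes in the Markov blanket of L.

{E, G, M, N, P, X, Y}

Parents of L: P.
Ch(L) = {E, G, X, Y}.
For each child, the remaining parents (spouses of L):
  X has no other parent.
  G has no other parent.
  parents(Y) \ {L} = {N, P}.
  E also has parents G, M, N, Y.
MB(L) = {E, G, M, N, P, X, Y}.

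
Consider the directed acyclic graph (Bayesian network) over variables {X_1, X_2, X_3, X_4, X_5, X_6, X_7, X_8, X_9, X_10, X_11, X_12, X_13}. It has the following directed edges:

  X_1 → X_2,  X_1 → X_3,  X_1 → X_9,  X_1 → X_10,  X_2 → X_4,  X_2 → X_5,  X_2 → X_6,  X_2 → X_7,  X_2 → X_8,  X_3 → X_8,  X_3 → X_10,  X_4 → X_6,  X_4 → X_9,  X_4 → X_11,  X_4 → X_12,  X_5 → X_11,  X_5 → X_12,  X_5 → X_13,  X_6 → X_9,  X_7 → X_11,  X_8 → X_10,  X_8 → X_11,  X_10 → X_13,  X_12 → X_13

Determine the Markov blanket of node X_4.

{X_1, X_2, X_5, X_6, X_7, X_8, X_9, X_11, X_12}

A node's Markov blanket = Pa ∪ Ch ∪ (parents of Ch other than the node itself).
X_4's parents: X_2.
Children of X_4: X_6, X_9, X_11, X_12.
For each child, the remaining parents (spouses of X_4):
  X_6: X_2
  X_9: X_1, X_6
  X_11: X_5, X_7, X_8
  X_12: X_5
Union: {X_2} ∪ {X_6, X_9, X_11, X_12} ∪ {X_1, X_2, X_5, X_6, X_7, X_8} = {X_1, X_2, X_5, X_6, X_7, X_8, X_9, X_11, X_12}.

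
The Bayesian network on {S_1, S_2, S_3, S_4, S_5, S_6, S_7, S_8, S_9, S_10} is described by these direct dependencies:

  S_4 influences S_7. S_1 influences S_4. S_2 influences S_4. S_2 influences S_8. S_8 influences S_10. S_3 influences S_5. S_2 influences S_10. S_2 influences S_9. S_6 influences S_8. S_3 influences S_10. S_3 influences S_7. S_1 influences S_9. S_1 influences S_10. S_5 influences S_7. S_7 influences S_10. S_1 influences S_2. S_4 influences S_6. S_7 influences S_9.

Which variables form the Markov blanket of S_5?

{S_3, S_4, S_7}

The Markov blanket of a node is its parents, its children, and the other parents of its children.
Ch(S_5) = {S_7}.
S_5's parents: S_3.
Parents of each child, excluding S_5:
  S_7's other parents are S_3, S_4.
So the Markov blanket of S_5 is {S_3, S_4, S_7}.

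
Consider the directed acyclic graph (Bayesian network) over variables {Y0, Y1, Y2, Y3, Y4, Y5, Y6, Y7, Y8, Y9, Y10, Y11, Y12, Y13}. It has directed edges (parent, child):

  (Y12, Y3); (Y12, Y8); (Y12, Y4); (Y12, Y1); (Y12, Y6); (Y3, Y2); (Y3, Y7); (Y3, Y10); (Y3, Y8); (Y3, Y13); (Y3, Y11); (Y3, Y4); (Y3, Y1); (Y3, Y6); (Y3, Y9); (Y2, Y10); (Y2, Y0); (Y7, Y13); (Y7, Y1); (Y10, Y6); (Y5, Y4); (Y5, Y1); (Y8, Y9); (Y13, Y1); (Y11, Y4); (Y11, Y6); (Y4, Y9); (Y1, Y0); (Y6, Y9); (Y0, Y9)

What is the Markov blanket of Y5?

{Y1, Y3, Y4, Y7, Y11, Y12, Y13}

Y5's parents: none.
Ch(Y5) = {Y1, Y4}.
Parents of each child, excluding Y5:
  Y4: Y3, Y11, Y12
  Y1: Y3, Y7, Y12, Y13
Union: {} ∪ {Y1, Y4} ∪ {Y3, Y7, Y11, Y12, Y13} = {Y1, Y3, Y4, Y7, Y11, Y12, Y13}.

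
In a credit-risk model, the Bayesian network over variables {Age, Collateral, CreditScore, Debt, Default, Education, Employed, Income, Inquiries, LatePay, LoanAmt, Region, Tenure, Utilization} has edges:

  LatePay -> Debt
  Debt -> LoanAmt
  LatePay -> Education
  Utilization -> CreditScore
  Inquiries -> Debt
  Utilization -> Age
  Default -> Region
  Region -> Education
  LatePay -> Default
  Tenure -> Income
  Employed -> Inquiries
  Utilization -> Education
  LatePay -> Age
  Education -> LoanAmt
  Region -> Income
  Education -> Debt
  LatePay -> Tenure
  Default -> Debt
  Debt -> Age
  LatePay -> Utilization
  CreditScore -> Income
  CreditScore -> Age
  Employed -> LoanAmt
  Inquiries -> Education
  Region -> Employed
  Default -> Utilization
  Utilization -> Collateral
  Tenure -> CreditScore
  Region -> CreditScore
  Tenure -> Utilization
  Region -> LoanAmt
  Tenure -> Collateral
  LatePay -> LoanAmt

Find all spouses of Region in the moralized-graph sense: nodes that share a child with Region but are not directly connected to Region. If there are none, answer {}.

{Debt, Inquiries, LatePay, Tenure, Utilization}

Children of Region: CreditScore, Education, Employed, Income, LoanAmt.
  Employed: —
  CreditScore: Tenure, Utilization
  Education: Inquiries, LatePay, Utilization
  LoanAmt: Debt, Education, Employed, LatePay
  Income: CreditScore, Tenure
Excluding nodes already adjacent to Region (CreditScore, Default, Education, Employed, Income, LoanAmt), the co-parent-only contribution is {Debt, Inquiries, LatePay, Tenure, Utilization}.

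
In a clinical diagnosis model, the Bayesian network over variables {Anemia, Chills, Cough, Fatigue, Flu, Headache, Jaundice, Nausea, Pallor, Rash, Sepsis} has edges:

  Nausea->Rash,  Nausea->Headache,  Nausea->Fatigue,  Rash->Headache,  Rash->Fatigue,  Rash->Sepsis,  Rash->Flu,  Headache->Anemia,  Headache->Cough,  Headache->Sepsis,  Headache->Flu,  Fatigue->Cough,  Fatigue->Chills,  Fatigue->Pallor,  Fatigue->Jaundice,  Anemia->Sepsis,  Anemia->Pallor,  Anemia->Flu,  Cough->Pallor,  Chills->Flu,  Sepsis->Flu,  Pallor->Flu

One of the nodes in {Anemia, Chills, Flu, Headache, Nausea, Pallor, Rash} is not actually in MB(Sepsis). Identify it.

Nausea

By definition, MB(Sepsis) is built from Sepsis's parents, Sepsis's children, and the co-parents of Sepsis.
Parents of Sepsis: Anemia, Headache, Rash.
Children of Sepsis: Flu.
Other parents of Sepsis's children:
  parents(Flu) \ {Sepsis} = {Anemia, Chills, Headache, Pallor, Rash}.
MB(Sepsis) = {Anemia, Chills, Flu, Headache, Pallor, Rash}.
Nausea is neither a parent, child, nor co-parent of Sepsis, so it does not belong.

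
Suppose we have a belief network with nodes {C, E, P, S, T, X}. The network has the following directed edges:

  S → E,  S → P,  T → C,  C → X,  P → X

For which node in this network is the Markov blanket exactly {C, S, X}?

The target node must have every member of {C, S, X} as a parent, child, or co-parent, and no others.
Parents of P: S; children: X; co-parents: C.
These exactly cover the given set, so the node is P.

P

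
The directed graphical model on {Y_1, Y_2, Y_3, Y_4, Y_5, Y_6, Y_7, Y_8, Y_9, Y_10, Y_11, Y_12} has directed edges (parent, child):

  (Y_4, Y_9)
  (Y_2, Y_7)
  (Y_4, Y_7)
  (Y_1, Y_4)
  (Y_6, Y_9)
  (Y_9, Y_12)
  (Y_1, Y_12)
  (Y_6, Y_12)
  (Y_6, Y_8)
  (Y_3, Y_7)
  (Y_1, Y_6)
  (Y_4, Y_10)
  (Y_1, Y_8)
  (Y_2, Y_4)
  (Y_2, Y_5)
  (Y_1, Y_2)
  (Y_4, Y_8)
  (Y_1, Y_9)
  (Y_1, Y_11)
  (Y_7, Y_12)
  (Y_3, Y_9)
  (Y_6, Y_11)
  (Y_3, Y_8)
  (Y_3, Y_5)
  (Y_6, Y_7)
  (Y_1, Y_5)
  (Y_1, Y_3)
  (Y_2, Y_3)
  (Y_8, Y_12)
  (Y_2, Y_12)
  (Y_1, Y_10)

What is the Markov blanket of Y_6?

Parents of Y_6: Y_1.
Children of Y_6: Y_7, Y_8, Y_9, Y_11, Y_12.
Parents of each child, excluding Y_6:
  Y_7: Y_2, Y_3, Y_4
  Y_8: Y_1, Y_3, Y_4
  Y_9: Y_1, Y_3, Y_4
  Y_11: Y_1
  Y_12: Y_1, Y_2, Y_7, Y_8, Y_9
MB(Y_6) = {Y_1, Y_2, Y_3, Y_4, Y_7, Y_8, Y_9, Y_11, Y_12}.

{Y_1, Y_2, Y_3, Y_4, Y_7, Y_8, Y_9, Y_11, Y_12}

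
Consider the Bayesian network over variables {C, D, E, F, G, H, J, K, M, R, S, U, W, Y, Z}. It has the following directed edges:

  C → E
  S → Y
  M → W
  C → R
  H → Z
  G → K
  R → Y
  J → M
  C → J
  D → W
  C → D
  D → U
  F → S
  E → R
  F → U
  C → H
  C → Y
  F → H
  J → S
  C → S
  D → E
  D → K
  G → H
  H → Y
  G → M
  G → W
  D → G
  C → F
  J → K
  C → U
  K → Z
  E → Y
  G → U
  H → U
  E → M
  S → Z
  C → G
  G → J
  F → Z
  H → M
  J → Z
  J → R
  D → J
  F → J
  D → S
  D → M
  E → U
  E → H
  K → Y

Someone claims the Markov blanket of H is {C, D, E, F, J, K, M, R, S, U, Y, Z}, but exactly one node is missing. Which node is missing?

The Markov blanket of a node is its parents, its children, and the other parents of its children.
Parents of H: C, E, F, G.
H's children: M, U, Y, Z.
For each child, the remaining parents (spouses of H):
  M: D, E, G, J
  U: C, D, E, F, G
  Y: C, E, K, R, S
  Z: F, J, K, S
MB(H) = {C, D, E, F, G, J, K, M, R, S, U, Y, Z}.
Comparing with the claimed set, G is missing.

G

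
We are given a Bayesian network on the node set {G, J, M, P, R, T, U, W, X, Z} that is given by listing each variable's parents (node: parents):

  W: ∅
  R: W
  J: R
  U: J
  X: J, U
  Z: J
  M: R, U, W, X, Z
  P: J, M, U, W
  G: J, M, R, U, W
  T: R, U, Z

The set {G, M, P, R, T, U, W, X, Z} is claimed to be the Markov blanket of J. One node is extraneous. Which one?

The Markov blanket of a node is its parents, its children, and the other parents of its children.
J's parents: R.
Ch(J) = {G, P, U, X, Z}.
Parents of each child, excluding J:
  U: no additional parents.
  X's other parent is U.
  Z has no other parent.
  parents(P) \ {J} = {M, U, W}.
  parents(G) \ {J} = {M, R, U, W}.
MB(J) = {G, M, P, R, U, W, X, Z}.
T is neither a parent, child, nor co-parent of J, so it does not belong.

T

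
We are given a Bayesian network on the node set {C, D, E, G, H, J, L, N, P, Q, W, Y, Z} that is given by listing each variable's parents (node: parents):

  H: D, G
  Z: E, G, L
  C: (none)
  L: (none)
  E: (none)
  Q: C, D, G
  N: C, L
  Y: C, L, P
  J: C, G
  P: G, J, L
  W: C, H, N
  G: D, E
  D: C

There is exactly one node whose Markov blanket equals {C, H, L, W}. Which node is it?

The target node must have every member of {C, H, L, W} as a parent, child, or co-parent, and no others.
Parents of N: C, L; children: W; co-parents: C, H.
These exactly cover the given set, so the node is N.

N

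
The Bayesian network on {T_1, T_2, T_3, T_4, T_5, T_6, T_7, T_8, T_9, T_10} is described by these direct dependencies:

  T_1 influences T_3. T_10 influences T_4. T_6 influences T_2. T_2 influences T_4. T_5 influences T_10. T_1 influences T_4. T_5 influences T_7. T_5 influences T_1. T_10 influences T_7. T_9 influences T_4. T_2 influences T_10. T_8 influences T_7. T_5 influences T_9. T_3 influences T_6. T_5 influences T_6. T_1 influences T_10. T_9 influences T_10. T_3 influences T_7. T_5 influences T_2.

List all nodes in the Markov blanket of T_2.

{T_1, T_4, T_5, T_6, T_9, T_10}

T_2's parents: T_5, T_6.
Ch(T_2) = {T_4, T_10}.
Parents of each child, excluding T_2:
  T_10's other parents are T_1, T_5, T_9.
  T_4 also has parents T_1, T_9, T_10.
Taking the union gives {T_1, T_4, T_5, T_6, T_9, T_10}.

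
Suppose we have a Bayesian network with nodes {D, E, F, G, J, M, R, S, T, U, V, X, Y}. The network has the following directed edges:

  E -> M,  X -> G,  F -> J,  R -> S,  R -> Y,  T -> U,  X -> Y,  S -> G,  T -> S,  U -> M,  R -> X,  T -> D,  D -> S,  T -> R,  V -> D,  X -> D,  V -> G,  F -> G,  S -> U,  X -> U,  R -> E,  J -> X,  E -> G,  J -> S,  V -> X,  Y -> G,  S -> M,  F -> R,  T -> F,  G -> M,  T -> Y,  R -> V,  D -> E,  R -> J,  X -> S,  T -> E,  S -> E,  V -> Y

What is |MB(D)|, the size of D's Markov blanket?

D has parents T, V, X.
D has children E, S.
Parents of each child, excluding D:
  S: J, R, T, X
  E: R, S, T
MB(D) = {E, J, R, S, T, V, X}, which has 7 nodes.

7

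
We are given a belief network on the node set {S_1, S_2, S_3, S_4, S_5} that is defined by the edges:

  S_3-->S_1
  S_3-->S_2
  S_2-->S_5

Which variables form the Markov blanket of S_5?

Pa(S_5) = {S_2}.
S_5's children: none.
S_5 has no children, so there are no co-parents.
Union: {S_2} ∪ {} ∪ {} = {S_2}.

{S_2}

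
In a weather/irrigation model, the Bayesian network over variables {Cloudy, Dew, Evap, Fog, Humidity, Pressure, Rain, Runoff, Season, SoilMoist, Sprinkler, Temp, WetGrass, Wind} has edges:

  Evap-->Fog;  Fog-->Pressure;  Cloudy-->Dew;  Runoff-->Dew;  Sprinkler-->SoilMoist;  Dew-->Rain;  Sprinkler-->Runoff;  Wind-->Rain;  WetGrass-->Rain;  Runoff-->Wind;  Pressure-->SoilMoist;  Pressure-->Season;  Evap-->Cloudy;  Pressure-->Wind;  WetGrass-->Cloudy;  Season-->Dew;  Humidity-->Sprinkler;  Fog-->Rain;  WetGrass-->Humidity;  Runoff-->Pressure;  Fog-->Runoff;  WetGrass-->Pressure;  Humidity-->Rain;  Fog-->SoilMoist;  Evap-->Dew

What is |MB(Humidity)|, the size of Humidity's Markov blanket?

Humidity's parents: WetGrass.
Humidity has children Rain, Sprinkler.
For each child, the remaining parents (spouses of Humidity):
  Sprinkler: —
  Rain: Dew, Fog, WetGrass, Wind
MB(Humidity) = {Dew, Fog, Rain, Sprinkler, WetGrass, Wind}, which has 6 nodes.

6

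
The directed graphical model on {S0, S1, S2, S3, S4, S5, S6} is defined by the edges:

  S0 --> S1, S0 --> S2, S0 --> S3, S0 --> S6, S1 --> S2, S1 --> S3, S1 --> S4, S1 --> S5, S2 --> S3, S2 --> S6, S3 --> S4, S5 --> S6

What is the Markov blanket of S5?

Recall MB(v) = parents ∪ children ∪ spouses, where spouses are the other parents of v's children.
Parents of S5: S1.
S5's children: S6.
For each child, the remaining parents (spouses of S5):
  S6's other parents are S0, S2.
Taking the union gives {S0, S1, S2, S6}.

{S0, S1, S2, S6}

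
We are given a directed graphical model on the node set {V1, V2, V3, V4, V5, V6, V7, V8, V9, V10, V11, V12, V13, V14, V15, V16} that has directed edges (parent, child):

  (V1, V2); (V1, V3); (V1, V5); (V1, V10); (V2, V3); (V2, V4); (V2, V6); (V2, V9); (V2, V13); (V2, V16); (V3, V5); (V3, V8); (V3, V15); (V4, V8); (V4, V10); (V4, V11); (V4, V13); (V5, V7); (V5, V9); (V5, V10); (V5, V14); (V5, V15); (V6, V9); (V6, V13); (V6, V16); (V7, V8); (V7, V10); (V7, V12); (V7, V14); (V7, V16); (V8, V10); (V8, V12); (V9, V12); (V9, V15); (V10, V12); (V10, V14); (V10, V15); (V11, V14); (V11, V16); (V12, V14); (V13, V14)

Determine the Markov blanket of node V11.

Parents of V11: V4.
Ch(V11) = {V14, V16}.
Parents of each child, excluding V11:
  parents(V14) \ {V11} = {V5, V7, V10, V12, V13}.
  parents(V16) \ {V11} = {V2, V6, V7}.
So the Markov blanket of V11 is {V2, V4, V5, V6, V7, V10, V12, V13, V14, V16}.

{V2, V4, V5, V6, V7, V10, V12, V13, V14, V16}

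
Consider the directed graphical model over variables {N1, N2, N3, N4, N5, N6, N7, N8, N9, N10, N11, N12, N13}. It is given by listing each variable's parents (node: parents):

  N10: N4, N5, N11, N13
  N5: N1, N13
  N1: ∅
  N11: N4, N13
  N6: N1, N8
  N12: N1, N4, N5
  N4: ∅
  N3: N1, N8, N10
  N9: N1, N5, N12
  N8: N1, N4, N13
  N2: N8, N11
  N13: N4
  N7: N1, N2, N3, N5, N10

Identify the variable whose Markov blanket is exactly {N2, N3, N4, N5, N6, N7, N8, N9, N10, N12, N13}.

The target node must have every member of {N2, N3, N4, N5, N6, N7, N8, N9, N10, N12, N13} as a parent, child, or co-parent, and no others.
Parents of N1: none; children: N3, N5, N6, N7, N8, N9, N12; co-parents: N2, N3, N4, N5, N8, N10, N12, N13.
These exactly cover the given set, so the node is N1.

N1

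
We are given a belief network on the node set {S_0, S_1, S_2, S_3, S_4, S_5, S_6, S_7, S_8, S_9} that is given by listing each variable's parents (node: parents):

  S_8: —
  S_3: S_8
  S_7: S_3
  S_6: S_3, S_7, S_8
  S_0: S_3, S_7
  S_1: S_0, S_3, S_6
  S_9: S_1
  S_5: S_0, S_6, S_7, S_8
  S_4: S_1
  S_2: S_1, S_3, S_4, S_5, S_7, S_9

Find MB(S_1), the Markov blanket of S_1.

By definition, MB(S_1) is built from S_1's parents, S_1's children, and the co-parents of S_1.
Pa(S_1) = {S_0, S_3, S_6}.
Ch(S_1) = {S_2, S_4, S_9}.
Other parents of S_1's children:
  S_9 has no other parent.
  S_4 has no other parent.
  S_2's other parents are S_3, S_4, S_5, S_7, S_9.
So the Markov blanket of S_1 is {S_0, S_2, S_3, S_4, S_5, S_6, S_7, S_9}.

{S_0, S_2, S_3, S_4, S_5, S_6, S_7, S_9}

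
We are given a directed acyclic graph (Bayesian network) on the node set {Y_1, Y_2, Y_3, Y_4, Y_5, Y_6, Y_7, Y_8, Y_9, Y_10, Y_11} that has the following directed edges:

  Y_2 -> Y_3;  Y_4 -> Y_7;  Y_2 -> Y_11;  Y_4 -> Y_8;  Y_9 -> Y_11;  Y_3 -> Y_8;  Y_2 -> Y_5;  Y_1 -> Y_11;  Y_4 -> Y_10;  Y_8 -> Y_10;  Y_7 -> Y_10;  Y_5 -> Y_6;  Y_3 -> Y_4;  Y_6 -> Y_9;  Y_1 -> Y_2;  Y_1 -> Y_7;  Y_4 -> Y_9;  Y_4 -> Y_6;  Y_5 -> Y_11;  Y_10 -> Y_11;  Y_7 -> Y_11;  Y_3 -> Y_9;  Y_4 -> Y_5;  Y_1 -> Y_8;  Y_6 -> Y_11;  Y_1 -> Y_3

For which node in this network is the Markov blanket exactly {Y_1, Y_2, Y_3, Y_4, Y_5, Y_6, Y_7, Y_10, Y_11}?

The target node must have every member of {Y_1, Y_2, Y_3, Y_4, Y_5, Y_6, Y_7, Y_10, Y_11} as a parent, child, or co-parent, and no others.
Parents of Y_9: Y_3, Y_4, Y_6; children: Y_11; co-parents: Y_1, Y_2, Y_5, Y_6, Y_7, Y_10.
These exactly cover the given set, so the node is Y_9.

Y_9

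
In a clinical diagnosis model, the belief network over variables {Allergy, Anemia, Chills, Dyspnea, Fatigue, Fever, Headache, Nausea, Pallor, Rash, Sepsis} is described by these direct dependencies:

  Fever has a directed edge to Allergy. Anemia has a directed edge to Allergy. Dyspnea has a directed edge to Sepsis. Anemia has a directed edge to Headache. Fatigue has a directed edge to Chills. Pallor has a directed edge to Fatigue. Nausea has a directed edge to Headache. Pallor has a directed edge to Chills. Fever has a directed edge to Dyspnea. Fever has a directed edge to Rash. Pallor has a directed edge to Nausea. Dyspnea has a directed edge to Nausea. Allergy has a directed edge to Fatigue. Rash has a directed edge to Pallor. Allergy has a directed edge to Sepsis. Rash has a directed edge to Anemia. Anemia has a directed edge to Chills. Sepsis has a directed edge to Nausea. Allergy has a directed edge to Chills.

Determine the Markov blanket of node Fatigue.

Pa(Fatigue) = {Allergy, Pallor}.
Children of Fatigue: Chills.
Parents of each child, excluding Fatigue:
  Chills: Allergy, Anemia, Pallor
Taking the union gives {Allergy, Anemia, Chills, Pallor}.

{Allergy, Anemia, Chills, Pallor}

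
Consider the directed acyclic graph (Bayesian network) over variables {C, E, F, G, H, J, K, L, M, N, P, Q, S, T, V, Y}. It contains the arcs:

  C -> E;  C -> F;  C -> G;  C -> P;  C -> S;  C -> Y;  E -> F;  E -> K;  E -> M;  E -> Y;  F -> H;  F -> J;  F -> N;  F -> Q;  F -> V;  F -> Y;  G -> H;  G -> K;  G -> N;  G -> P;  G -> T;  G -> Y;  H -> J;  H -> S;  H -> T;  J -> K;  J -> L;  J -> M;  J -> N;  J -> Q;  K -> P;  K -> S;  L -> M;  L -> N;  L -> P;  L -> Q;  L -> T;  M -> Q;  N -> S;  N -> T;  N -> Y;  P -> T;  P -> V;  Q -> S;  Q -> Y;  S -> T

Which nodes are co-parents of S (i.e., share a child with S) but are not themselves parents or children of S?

Children of S: T.
  T also has parents G, H, L, N, P.
Excluding nodes already adjacent to S (C, H, K, N, Q, T), the co-parent-only contribution is {G, L, P}.

{G, L, P}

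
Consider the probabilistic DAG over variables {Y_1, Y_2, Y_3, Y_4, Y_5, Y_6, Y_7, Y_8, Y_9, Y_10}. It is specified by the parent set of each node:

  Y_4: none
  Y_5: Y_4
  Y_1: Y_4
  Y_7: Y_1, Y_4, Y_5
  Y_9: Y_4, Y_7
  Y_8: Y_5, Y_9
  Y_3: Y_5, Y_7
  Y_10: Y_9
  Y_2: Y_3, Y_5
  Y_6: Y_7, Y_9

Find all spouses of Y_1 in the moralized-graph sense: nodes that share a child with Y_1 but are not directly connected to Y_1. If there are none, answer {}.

{Y_5}

Children of Y_1: Y_7.
  Y_7: Y_4, Y_5
Excluding nodes already adjacent to Y_1 (Y_4, Y_7), the co-parent-only contribution is {Y_5}.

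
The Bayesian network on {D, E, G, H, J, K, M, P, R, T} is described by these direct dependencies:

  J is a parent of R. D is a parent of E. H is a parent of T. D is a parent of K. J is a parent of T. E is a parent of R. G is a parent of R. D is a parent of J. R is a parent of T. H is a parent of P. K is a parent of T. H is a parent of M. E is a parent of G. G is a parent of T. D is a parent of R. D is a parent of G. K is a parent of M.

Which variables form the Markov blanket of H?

By definition, MB(H) is built from H's parents, H's children, and the co-parents of H.
H's parents: none.
H has children M, P, T.
Co-parents of H (other parents of its children):
  M: K
  P: —
  T: G, J, K, R
Taking the union gives {G, J, K, M, P, R, T}.

{G, J, K, M, P, R, T}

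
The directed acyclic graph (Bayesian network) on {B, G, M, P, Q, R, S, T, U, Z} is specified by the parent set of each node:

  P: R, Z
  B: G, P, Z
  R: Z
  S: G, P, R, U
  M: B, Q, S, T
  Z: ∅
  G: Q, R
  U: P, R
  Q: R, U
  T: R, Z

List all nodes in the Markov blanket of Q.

Pa(Q) = {R, U}.
Ch(Q) = {G, M}.
Co-parents of Q (other parents of its children):
  G also has parent R.
  M's other parents are B, S, T.
Union: {R, U} ∪ {G, M} ∪ {B, R, S, T} = {B, G, M, R, S, T, U}.

{B, G, M, R, S, T, U}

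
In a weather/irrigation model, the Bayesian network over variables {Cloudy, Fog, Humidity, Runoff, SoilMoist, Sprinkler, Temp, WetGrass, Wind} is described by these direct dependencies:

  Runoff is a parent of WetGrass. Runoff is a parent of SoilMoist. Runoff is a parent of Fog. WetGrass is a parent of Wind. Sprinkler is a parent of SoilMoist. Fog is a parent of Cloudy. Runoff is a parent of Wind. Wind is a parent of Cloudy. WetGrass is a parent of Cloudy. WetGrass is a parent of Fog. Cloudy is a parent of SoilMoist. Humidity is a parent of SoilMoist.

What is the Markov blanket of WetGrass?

{Cloudy, Fog, Runoff, Wind}

A node's Markov blanket = Pa ∪ Ch ∪ (parents of Ch other than the node itself).
Pa(WetGrass) = {Runoff}.
WetGrass's children: Cloudy, Fog, Wind.
Parents of each child, excluding WetGrass:
  Wind's other parent is Runoff.
  Fog's other parent is Runoff.
  Cloudy also has parents Fog, Wind.
So the Markov blanket of WetGrass is {Cloudy, Fog, Runoff, Wind}.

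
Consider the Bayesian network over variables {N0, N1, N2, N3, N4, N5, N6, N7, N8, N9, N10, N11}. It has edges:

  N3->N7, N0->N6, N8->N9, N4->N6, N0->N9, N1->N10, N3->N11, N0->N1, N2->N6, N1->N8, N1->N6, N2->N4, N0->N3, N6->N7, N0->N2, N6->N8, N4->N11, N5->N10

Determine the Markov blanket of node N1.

A node's Markov blanket = Pa ∪ Ch ∪ (parents of Ch other than the node itself).
N1's parents: N0.
Ch(N1) = {N6, N8, N10}.
Co-parents of N1 (other parents of its children):
  N6's other parents are N0, N2, N4.
  N8 also has parent N6.
  N10's other parent is N5.
So the Markov blanket of N1 is {N0, N2, N4, N5, N6, N8, N10}.

{N0, N2, N4, N5, N6, N8, N10}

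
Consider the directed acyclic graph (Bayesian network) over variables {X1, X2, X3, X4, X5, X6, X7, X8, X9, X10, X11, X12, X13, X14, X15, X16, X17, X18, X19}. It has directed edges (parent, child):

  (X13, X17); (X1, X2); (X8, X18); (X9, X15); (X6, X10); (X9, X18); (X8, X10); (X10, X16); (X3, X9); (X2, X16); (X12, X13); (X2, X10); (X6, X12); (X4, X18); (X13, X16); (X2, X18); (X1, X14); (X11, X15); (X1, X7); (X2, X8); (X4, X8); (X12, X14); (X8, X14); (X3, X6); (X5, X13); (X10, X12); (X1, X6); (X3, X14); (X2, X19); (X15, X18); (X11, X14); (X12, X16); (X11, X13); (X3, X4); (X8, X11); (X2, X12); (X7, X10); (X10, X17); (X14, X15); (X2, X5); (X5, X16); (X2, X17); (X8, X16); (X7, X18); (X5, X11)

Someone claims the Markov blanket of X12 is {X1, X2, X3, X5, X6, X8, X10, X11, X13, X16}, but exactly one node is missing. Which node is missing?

X14

A node's Markov blanket = Pa ∪ Ch ∪ (parents of Ch other than the node itself).
X12's children: X13, X14, X16.
X12's parents: X2, X6, X10.
Other parents of X12's children:
  X13's other parents are X5, X11.
  parents(X14) \ {X12} = {X1, X3, X8, X11}.
  X16's other parents are X2, X5, X8, X10, X13.
MB(X12) = {X1, X2, X3, X5, X6, X8, X10, X11, X13, X14, X16}.
Comparing with the claimed set, X14 is missing.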